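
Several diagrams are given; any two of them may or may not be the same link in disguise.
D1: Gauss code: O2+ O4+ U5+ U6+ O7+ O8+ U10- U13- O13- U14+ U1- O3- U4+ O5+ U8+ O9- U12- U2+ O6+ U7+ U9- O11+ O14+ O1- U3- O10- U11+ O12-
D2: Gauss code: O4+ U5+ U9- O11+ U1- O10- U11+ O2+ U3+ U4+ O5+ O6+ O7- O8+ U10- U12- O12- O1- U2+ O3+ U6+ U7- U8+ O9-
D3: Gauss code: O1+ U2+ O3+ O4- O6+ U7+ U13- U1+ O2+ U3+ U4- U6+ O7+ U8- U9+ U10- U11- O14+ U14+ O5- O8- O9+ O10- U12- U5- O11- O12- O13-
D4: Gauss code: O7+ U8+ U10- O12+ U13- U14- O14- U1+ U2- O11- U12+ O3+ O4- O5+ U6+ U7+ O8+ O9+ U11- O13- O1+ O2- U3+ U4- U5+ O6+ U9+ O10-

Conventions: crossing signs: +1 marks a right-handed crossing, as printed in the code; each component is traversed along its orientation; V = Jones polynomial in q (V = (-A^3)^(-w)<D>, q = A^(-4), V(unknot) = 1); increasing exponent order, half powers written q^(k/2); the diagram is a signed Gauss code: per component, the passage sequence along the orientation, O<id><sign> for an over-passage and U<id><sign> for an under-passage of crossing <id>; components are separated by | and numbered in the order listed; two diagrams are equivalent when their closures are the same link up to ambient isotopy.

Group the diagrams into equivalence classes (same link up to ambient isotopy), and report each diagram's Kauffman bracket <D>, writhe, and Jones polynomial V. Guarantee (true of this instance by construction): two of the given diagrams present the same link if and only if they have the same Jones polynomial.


equivalence classes: {D1, D2, D4} | {D3}
D1 (bracket A^-22 - 2A^-18 + 3A^-14 - 5A^-10 + 5A^-6 - 4A^-2 + 4A^2 - 2A^6 + A^10; 14 crossings at w = +2): V = q^-1 - 2 + 4q - 4q^2 + 5q^3 - 5q^4 + 3q^5 - 2q^6 + q^7
D2 (bracket A^-22 - 2A^-18 + 3A^-14 - 5A^-10 + 5A^-6 - 4A^-2 + 4A^2 - 2A^6 + A^10; 12 crossings at w = +2): V = q^-1 - 2 + 4q - 4q^2 + 5q^3 - 5q^4 + 3q^5 - 2q^6 + q^7
V(D3) = -q^-3 + q^-2 - q^-1 + 3 - q + q^2 - q^3  [14 crossings, <D> = -A^-12 + A^-8 - A^-4 + 3 - A^4 + A^8 - A^12, w = 0]
V(D4) = q^-1 - 2 + 4q - 4q^2 + 5q^3 - 5q^4 + 3q^5 - 2q^6 + q^7  (w +2, c 14, <D> = A^-22 - 2A^-18 + 3A^-14 - 5A^-10 + 5A^-6 - 4A^-2 + 4A^2 - 2A^6 + A^10)
key observation: 2 classes among 4 diagrams; unequal V(q) rules out equality


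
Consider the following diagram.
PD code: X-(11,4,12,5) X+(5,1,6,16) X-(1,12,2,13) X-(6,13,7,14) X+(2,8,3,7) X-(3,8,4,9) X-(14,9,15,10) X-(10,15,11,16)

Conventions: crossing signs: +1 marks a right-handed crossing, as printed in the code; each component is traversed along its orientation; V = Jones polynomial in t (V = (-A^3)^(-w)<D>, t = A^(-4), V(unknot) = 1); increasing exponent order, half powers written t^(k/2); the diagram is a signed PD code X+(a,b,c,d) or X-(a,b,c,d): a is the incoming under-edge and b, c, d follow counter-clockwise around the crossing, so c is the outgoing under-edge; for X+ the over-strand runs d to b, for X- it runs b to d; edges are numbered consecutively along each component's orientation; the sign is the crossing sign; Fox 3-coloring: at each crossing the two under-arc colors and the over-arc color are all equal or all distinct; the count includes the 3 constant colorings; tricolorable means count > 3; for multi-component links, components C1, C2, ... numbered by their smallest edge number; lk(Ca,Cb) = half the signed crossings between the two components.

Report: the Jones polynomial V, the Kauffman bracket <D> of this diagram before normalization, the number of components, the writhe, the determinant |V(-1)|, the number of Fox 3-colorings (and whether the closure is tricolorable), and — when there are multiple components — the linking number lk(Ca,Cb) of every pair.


V(t) = -t^-6 + t^-5 - t^-4 + 2t^-3 - t^-2 + t^-1
bracket: A^-8 - A^-4 + 2 - A^4 + A^8 - A^12, w = -4
1 component, writhe -4, over 8 crossings
det 7, colorings 3 of 3^8 — not tricolorable
observation: the span of V is 5, forcing >= 5 crossings in any diagram


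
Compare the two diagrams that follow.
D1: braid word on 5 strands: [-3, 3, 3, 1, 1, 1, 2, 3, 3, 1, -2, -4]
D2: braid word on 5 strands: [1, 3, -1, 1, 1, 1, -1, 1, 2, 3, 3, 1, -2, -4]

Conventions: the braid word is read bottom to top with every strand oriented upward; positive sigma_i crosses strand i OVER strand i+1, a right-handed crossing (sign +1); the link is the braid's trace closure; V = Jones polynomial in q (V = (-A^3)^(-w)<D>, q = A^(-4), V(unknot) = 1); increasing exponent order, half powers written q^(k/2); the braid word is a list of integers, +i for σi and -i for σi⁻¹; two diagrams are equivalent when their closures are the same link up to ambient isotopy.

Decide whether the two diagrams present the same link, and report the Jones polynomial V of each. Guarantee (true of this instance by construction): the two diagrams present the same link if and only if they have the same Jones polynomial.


same link: yes
V(D1) = q^2 - q^3 + 3q^4 - 3q^5 + 3q^6 - 3q^7 + 2q^8 - q^9  [12 crossings, <D> = -A^-18 + 2A^-14 - 3A^-10 + 3A^-6 - 3A^-2 + 3A^2 - A^6 + A^10, w = +6]
V(D2) = q^2 - q^3 + 3q^4 - 3q^5 + 3q^6 - 3q^7 + 2q^8 - q^9  (w +6, c 14, <D> = -A^-18 + 2A^-14 - 3A^-10 + 3A^-6 - 3A^-2 + 3A^2 - A^6 + A^10)
note: all 2 diagrams share one V(q), hence one class


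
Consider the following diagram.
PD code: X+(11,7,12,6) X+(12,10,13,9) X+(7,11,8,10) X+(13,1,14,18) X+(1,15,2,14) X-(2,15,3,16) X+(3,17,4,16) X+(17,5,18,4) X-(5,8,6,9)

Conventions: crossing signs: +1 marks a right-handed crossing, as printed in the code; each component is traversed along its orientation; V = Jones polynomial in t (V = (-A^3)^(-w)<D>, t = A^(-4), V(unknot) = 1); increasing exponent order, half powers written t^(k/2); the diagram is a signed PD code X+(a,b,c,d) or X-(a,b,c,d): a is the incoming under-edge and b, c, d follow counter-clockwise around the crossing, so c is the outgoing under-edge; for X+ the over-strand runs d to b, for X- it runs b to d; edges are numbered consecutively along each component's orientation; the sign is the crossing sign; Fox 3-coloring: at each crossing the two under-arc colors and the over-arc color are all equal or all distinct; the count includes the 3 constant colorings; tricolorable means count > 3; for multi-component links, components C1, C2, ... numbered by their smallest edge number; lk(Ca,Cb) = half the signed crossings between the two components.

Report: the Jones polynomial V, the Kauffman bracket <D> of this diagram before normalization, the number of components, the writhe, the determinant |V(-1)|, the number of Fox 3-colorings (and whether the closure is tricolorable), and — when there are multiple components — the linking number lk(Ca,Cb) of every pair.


V = t + t^3 - t^4
<D> = A^-1 - A^3 - A^11 (w = +5)
1 component over 9 crossings, w = +5
9 Fox colorings among 3^9, |V(-1)| = 3: tricolorable
why: V spans 3 powers of t: at least 3 crossings in any diagram


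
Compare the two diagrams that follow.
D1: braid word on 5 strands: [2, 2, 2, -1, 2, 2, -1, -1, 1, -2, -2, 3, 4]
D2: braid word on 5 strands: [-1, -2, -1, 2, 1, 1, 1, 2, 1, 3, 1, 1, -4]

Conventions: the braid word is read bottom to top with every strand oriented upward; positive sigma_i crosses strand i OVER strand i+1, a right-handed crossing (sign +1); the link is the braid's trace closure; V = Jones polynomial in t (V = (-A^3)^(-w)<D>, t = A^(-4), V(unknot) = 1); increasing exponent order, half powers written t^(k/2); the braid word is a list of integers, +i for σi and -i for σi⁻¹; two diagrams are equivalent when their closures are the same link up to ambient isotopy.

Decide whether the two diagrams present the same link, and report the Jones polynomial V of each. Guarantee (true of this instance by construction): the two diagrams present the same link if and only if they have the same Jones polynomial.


equivalent: no
V(D1) = -t^(-3/2) + t^(-1/2) - 2t^(1/2) + t^(3/2) - 2t^(5/2) + t^(7/2)  (w +3, c 13, <D> = -A^-5 + 2A^-1 - A^3 + 2A^7 - A^11 + A^15)
V(D2) = -t^(3/2) - 2t^(7/2) + t^(9/2) - t^(11/2) + t^(13/2)  (w +5, c 13, <D> = -A^-11 + A^-7 - A^-3 + 2A + A^9)
why: 2 values of V(t) split the 2 diagrams


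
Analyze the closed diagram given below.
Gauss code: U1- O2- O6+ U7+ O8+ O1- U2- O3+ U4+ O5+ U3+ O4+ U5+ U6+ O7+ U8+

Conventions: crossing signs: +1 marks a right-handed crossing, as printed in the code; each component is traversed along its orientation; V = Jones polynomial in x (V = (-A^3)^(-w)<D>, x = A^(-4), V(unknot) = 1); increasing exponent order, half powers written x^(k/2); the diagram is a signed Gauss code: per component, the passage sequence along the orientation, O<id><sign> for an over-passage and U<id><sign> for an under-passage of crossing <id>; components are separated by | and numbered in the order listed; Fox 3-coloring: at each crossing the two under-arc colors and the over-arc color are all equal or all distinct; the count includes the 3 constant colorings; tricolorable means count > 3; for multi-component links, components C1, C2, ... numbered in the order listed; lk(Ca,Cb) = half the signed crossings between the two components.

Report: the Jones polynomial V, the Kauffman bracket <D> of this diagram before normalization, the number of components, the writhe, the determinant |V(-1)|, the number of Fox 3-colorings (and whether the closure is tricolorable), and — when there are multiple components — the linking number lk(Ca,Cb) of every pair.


Jones polynomial: V(x) = x + x^3 - x^4
<D> = -A^-4 + 1 + A^8; writhe +4
components 1, writhe +4 (8 crossings)
3-colorings: 9 of 3^8, det 3 — tricolorable
note: the span of V is 3, forcing >= 3 crossings in any diagram


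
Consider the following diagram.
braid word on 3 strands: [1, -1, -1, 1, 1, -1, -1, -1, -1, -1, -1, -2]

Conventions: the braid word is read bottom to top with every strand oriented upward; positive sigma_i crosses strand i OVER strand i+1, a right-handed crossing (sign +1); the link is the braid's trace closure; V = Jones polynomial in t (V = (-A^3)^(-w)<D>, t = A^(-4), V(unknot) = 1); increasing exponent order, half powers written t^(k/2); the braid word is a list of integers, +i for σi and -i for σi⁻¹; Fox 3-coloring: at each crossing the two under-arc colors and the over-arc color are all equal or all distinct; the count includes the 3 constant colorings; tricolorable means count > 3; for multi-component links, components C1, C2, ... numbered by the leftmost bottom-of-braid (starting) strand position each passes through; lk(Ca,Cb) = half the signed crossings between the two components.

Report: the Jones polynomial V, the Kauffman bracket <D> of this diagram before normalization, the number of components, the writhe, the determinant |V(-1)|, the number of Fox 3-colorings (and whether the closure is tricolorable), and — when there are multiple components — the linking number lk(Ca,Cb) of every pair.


V(t) = -t^-7 + t^-6 - t^-5 + t^-4 + t^-2
bracket: A^-10 + A^-2 - A^2 + A^6 - A^10, w = -6
1 component, writhe -6, over 12 crossings
det 5, colorings 3 of 3^12 — not tricolorable
observation: |V(-1)| = 5: so not tricolorable, since 3 does not divide 5


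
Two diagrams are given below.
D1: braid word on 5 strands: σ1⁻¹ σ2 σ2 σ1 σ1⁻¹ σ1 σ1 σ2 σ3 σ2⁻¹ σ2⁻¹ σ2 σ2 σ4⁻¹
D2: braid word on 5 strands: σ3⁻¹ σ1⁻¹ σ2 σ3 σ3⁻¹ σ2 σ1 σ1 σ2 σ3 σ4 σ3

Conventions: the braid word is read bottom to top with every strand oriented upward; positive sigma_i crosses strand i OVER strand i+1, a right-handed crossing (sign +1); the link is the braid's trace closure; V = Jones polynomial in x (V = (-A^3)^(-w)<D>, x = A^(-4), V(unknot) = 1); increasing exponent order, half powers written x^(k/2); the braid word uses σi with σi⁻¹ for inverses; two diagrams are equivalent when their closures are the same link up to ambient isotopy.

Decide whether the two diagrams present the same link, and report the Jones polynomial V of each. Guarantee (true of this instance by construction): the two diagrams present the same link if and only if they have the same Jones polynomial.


equivalent: yes
V(D1) = x - x^2 + 2x^3 - x^4 + x^5 - x^6  (w +4, c 14, <D> = -A^-12 + A^-8 - A^-4 + 2 - A^4 + A^8)
V(D2) = x - x^2 + 2x^3 - x^4 + x^5 - x^6  (w +6, c 12, <D> = -A^-6 + A^-2 - A^2 + 2A^6 - A^10 + A^14)
why: one V(x) for all 2 diagrams — one class (guaranteed)


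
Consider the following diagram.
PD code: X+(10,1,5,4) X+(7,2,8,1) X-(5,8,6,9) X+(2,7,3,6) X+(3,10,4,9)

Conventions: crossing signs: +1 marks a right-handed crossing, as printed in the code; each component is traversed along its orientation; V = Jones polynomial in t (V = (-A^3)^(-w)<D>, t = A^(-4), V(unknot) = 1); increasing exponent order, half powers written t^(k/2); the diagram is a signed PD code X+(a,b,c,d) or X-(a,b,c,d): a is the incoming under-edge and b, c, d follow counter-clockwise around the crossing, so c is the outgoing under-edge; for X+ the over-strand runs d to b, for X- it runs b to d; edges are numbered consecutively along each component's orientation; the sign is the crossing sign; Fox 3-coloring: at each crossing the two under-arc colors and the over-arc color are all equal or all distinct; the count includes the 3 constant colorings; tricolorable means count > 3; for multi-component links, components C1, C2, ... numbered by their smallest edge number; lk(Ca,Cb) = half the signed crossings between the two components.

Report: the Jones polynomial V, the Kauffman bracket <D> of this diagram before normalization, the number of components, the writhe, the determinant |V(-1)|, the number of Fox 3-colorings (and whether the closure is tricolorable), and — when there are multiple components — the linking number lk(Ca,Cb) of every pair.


Jones polynomial: V(t) = -t^(1/2) + t^(3/2) - t^(5/2) - t^(9/2)
<D> = A^-9 + A^-1 - A^3 + A^7; writhe +3
components 2, writhe +3 (5 crossings)
linking number lk(C1,C2) = +2
3-colorings: 3 of 3^5, det 4 — not tricolorable
note: w = +3 (over 5 crossings) is diagram-only; (-A^3)^(-3) removes it from V


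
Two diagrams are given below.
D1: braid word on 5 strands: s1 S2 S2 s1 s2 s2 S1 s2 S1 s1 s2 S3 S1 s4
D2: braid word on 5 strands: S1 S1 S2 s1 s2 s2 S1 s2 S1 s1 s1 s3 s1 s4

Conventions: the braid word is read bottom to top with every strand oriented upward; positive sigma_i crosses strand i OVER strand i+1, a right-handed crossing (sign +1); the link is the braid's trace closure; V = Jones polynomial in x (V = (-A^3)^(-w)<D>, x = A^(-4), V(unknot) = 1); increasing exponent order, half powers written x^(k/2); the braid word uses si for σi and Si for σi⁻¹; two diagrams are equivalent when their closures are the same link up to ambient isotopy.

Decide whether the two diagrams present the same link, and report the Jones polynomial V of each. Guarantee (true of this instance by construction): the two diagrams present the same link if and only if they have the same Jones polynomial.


same link: yes
V(D1) = 1 + x + x^2 + x^3  [14 crossings, <D> = A^-6 + A^-2 + A^2 + A^6, w = +2]
V(D2) = 1 + x + x^2 + x^3  [14 crossings, <D> = 1 + A^4 + A^8 + A^12, w = +4]
insight: from 14 to 14 crossings by R-moves: one link, two diagrams


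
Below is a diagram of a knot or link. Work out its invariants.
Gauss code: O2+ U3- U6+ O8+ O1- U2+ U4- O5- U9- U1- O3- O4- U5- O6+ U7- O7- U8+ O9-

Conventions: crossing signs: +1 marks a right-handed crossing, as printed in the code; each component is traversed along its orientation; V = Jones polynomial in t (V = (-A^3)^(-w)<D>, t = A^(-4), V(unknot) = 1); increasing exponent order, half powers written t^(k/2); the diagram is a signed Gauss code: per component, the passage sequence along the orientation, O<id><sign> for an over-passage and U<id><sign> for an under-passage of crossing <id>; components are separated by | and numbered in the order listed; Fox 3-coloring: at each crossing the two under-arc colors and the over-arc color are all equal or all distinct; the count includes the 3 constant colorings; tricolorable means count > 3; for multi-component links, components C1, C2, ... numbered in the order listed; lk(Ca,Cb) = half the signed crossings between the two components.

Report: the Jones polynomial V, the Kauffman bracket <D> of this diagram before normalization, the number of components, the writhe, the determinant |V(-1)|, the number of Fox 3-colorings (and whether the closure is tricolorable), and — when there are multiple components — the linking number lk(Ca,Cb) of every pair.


Jones polynomial: V(t) = -t^-5 + t^-4 - t^-3 + 2t^-2 - t^-1 + 2 - t
<D> = A^-13 - 2A^-9 + A^-5 - 2A^-1 + A^3 - A^7 + A^11; writhe -3
components 1, writhe -3 (9 crossings)
3-colorings: 9 of 3^9, det 9 — tricolorable
note: the span of V is 6, forcing >= 6 crossings in any diagram


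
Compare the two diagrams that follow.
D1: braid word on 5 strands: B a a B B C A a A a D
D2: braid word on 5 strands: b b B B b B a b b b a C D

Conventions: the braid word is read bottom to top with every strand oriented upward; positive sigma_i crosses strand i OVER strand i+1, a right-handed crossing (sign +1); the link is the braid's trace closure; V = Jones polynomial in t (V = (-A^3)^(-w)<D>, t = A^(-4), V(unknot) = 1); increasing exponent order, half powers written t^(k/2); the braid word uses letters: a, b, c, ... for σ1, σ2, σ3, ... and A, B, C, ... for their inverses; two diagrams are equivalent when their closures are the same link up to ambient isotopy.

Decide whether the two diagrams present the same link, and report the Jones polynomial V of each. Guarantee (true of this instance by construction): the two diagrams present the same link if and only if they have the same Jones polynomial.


same link: no
V(D1) = t^(-7/2) - t^(-5/2) + t^(-3/2) - 2t^(-1/2) - t^(3/2)  [11 crossings, <D> = A^-15 + 2A^-7 - A^-3 + A - A^5, w = -3]
V(D2) = -t^(3/2) - 2t^(7/2) + t^(9/2) - t^(11/2) + t^(13/2)  [13 crossings, <D> = -A^-17 + A^-13 - A^-9 + 2A^-5 + A^3, w = +3]
insight: comparing 2 Jones polynomials yields 2 groups


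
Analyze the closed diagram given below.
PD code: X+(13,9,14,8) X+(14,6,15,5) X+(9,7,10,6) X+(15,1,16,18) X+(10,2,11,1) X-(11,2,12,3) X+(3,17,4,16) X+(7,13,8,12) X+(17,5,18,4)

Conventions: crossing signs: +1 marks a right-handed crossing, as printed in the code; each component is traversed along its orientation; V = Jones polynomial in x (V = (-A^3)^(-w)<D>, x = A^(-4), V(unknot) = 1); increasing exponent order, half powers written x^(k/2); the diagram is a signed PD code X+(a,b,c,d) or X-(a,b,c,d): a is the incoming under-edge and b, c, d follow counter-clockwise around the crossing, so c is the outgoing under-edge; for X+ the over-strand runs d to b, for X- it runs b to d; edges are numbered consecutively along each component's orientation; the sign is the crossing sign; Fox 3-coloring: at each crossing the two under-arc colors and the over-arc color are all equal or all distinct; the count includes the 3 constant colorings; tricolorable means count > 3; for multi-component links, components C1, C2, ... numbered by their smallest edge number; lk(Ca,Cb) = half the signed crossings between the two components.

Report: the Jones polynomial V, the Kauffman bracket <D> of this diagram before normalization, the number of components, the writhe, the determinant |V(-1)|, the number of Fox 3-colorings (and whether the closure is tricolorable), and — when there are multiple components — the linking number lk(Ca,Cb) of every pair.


V = x^2 + 2x^4 - 2x^5 + x^6 - 2x^7 + x^8
<D> = -A^-11 + 2A^-7 - A^-3 + 2A - 2A^5 - A^13 (w = +7)
1 component over 9 crossings, w = +7
27 Fox colorings among 3^9, |V(-1)| = 9: tricolorable
why: w = +7 (over 9 crossings) is diagram-only; (-A^3)^(-7) removes it from V


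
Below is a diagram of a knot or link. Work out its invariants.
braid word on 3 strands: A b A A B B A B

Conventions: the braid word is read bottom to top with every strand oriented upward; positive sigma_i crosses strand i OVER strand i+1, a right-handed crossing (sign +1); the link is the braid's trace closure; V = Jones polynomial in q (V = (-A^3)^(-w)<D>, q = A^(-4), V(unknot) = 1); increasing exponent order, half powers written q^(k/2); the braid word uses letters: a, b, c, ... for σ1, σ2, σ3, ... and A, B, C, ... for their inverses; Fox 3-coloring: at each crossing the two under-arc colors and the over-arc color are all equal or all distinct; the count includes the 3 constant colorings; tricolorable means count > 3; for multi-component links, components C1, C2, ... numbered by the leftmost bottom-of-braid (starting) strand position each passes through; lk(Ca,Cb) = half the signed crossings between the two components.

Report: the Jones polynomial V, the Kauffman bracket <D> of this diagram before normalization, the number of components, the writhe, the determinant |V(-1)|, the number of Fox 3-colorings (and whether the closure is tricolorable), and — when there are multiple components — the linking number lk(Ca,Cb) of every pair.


V = q^-8 - 2q^-7 + q^-6 - 2q^-5 + 2q^-4 + q^-2
<D> = A^-10 + 2A^-2 - 2A^2 + A^6 - 2A^10 + A^14 (w = -6)
1 component over 8 crossings, w = -6
27 Fox colorings among 3^8, |V(-1)| = 9: tricolorable
why: the span of V is 6, forcing >= 6 crossings in any diagram


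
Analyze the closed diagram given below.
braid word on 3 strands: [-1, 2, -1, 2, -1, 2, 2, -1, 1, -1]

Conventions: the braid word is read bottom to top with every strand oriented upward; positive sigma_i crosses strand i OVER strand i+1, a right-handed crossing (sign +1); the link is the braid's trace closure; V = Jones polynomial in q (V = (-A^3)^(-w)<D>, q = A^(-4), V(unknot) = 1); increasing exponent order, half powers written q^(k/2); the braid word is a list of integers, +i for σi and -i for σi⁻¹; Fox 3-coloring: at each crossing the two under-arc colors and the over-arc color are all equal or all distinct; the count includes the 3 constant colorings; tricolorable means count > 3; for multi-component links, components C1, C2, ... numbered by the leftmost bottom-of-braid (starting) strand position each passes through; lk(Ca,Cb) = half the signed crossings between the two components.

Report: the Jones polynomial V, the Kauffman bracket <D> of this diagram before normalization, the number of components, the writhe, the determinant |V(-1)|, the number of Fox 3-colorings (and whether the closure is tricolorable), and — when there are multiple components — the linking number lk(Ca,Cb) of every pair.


V(q) = q^-4 - 3q^-3 + 5q^-2 - 6q^-1 + 7 - 6q + 5q^2 - 3q^3 + q^4
bracket: A^-16 - 3A^-12 + 5A^-8 - 6A^-4 + 7 - 6A^4 + 5A^8 - 3A^12 + A^16, w = 0
1 component, writhe 0, over 10 crossings
det 37, colorings 3 of 3^10 — not tricolorable
observation: inverse pairs cancel, leaving σ1⁻¹ σ2 σ1⁻¹ σ2 σ1⁻¹ σ2 σ2 σ1⁻¹


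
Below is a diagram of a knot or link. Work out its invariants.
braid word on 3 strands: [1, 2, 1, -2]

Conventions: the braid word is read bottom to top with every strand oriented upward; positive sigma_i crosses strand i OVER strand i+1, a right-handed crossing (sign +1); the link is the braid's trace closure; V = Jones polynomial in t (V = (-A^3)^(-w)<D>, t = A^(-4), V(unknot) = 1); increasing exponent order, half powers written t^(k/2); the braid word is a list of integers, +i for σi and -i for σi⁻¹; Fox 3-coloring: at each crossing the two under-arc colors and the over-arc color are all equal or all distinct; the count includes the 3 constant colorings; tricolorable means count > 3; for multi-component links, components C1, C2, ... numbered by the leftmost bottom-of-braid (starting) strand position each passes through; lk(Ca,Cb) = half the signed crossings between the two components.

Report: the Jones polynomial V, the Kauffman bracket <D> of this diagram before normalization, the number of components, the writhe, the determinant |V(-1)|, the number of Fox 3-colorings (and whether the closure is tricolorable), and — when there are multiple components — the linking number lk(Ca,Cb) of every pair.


V = 1
<D> = A^6 (w = +2)
1 component over 4 crossings, w = +2
3 Fox colorings among 3^4, |V(-1)| = 1: not tricolorable
why: |V(-1)| = 1: so not tricolorable, since 3 does not divide 1


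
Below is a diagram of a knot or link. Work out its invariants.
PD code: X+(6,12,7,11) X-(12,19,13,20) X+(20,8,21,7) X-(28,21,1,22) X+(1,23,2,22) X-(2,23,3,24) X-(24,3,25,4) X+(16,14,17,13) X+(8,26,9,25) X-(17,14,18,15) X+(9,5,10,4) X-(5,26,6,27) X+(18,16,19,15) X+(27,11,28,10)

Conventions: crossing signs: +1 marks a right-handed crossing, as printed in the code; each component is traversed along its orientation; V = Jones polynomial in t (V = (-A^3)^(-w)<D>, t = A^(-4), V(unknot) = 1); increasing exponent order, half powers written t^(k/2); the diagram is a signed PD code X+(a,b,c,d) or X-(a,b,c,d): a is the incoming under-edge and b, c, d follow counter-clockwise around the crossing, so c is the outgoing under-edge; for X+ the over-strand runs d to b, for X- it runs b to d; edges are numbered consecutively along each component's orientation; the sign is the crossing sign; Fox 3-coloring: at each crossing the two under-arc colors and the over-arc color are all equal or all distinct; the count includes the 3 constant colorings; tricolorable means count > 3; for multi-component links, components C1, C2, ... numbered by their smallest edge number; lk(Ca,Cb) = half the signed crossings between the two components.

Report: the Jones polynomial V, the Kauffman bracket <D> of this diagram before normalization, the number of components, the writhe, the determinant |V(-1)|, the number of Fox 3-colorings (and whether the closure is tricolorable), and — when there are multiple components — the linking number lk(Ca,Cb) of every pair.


V = -t^-1 + 2 - t + 2t^2 - t^3 + t^4 - t^5
<D> = -A^-14 + A^-10 - A^-6 + 2A^-2 - A^2 + 2A^6 - A^10 (w = +2)
1 component over 14 crossings, w = +2
9 Fox colorings among 3^14, |V(-1)| = 9: tricolorable
why: V spans 6 powers of t: at least 6 crossings in any diagram


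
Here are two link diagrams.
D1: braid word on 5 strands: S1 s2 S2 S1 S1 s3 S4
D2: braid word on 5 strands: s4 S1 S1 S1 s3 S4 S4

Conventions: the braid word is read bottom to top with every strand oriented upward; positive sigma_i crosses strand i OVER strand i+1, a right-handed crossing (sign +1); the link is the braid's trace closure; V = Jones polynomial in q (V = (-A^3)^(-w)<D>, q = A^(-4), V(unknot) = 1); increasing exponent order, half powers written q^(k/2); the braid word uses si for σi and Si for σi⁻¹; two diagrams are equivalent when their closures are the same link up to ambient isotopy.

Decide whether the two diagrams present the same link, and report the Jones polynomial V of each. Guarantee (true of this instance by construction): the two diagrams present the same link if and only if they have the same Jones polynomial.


equivalent: yes
D1 (bracket A^-7 + A^-3 + A - A^9; 7 crossings at w = -3): V = q^(-9/2) - q^(-5/2) - q^(-3/2) - q^(-1/2)
V(D2) = q^(-9/2) - q^(-5/2) - q^(-3/2) - q^(-1/2)  (w -3, c 7, <D> = A^-7 + A^-3 + A - A^9)
key observation: all 2 diagrams share one V(q), hence one class


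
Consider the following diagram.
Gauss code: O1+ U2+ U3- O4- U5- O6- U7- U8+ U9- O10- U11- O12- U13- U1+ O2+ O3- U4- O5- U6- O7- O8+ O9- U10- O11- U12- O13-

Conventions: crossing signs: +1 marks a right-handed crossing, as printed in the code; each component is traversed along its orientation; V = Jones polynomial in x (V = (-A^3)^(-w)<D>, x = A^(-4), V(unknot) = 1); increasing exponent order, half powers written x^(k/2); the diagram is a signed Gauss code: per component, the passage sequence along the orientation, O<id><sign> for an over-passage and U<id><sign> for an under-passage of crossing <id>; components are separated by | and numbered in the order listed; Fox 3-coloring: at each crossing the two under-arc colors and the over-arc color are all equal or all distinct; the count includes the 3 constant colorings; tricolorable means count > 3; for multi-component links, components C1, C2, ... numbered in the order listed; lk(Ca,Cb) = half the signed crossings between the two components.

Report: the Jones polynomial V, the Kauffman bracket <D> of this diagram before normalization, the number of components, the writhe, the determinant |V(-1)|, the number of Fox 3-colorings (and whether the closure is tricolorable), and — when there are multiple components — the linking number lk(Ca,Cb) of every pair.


Jones polynomial: V(x) = -x^-10 + x^-9 - x^-8 + x^-7 - x^-6 + x^-5 + x^-3
<D> = -A^-9 - A^-1 + A^3 - A^7 + A^11 - A^15 + A^19; writhe -7
components 1, writhe -7 (13 crossings)
3-colorings: 3 of 3^13, det 7 — not tricolorable
note: |V(-1)| = 7: so not tricolorable, since 3 does not divide 7


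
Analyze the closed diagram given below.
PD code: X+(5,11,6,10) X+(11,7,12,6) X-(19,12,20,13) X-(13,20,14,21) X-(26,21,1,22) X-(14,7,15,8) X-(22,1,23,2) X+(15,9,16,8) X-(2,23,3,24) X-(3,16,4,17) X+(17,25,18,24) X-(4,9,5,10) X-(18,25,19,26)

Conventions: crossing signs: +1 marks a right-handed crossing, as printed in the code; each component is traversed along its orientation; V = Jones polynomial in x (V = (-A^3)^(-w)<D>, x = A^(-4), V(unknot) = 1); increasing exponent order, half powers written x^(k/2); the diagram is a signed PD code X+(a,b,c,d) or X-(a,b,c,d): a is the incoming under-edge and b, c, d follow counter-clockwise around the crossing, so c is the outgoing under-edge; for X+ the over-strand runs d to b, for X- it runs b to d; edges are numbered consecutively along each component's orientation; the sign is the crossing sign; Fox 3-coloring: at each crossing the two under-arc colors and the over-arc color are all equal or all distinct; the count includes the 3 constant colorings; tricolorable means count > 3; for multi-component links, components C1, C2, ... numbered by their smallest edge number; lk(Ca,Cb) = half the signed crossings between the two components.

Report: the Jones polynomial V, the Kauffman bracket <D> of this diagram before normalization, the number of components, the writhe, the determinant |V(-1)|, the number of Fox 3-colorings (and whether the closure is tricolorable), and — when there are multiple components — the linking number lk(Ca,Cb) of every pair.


V(x) = x^-8 - 2x^-7 + x^-6 - 2x^-5 + 2x^-4 + x^-2
bracket: -A^-7 - 2A + 2A^5 - A^9 + 2A^13 - A^17, w = -5
1 component, writhe -5, over 13 crossings
det 9, colorings 27 of 3^13 — tricolorable
observation: w = -5 (over 13 crossings) is diagram-only; (-A^3)^(5) removes it from V


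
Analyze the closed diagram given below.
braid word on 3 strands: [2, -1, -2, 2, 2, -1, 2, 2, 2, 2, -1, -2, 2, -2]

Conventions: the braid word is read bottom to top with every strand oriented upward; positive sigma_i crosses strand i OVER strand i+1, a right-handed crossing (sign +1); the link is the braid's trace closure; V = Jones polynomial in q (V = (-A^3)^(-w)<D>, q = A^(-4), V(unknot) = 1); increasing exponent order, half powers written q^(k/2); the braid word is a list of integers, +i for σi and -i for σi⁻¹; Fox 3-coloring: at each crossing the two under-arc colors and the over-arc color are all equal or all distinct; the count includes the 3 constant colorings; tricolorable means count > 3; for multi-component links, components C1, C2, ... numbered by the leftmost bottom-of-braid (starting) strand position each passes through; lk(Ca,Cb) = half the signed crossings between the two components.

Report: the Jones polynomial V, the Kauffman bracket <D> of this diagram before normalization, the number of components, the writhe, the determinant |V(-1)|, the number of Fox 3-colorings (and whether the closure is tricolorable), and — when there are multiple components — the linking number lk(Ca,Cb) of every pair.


V = -q^-2 + 2q^-1 - 2 + 4q - 4q^2 + 4q^3 - 3q^4 + 2q^5 - q^6
<D> = -A^-18 + 2A^-14 - 3A^-10 + 4A^-6 - 4A^-2 + 4A^2 - 2A^6 + 2A^10 - A^14 (w = +2)
1 component over 14 crossings, w = +2
3 Fox colorings among 3^14, |V(-1)| = 23: not tricolorable
why: inverse pairs cancel, leaving σ2 σ1⁻¹ σ2 σ1⁻¹ σ2 σ2 σ2 σ2 σ1⁻¹ σ2⁻¹


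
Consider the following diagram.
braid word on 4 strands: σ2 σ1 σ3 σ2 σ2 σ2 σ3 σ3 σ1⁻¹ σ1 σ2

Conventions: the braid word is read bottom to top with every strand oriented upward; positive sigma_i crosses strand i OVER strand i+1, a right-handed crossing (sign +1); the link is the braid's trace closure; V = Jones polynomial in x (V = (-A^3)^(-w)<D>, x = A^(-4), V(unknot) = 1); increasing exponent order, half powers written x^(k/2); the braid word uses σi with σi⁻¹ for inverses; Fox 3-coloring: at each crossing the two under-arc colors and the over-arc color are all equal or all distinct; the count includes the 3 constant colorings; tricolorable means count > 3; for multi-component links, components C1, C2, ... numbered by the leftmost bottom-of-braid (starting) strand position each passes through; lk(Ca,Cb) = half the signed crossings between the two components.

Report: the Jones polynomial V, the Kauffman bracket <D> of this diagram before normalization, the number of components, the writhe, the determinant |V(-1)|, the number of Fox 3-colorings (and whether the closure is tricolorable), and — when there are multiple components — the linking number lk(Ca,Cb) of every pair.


Jones polynomial: V(x) = x^3 + x^5 - x^8
<D> = A^-5 - A^7 - A^15; writhe +9
components 1, writhe +9 (11 crossings)
3-colorings: 9 of 3^11, det 3 — tricolorable
note: inverse pairs cancel, leaving σ2 σ1 σ3 σ2 σ2 σ2 σ3 σ3 σ2


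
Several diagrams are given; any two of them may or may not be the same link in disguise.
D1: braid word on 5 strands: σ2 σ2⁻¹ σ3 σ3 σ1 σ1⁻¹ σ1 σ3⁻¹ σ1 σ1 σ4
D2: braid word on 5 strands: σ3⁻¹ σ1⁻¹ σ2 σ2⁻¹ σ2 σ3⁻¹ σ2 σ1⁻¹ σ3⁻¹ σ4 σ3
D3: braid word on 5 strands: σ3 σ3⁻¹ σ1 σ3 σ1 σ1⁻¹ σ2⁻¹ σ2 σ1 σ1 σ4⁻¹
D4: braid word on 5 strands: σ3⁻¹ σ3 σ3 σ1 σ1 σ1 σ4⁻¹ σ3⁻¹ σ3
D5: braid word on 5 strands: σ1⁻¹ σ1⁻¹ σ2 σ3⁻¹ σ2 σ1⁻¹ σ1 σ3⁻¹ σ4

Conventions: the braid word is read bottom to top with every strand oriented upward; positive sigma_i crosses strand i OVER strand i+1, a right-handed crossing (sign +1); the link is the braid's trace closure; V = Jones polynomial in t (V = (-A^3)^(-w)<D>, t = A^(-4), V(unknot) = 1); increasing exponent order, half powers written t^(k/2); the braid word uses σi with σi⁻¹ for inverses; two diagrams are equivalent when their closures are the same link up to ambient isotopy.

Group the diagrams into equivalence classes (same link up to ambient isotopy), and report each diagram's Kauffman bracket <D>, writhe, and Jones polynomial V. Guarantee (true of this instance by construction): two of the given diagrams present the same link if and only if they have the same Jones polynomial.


equivalence classes: {D1, D3, D4} | {D2, D5}
D1 (bracket -A^-3 + A^5 + A^9 + A^13; 11 crossings at w = +5): V = -t^(1/2) - t^(3/2) - t^(5/2) + t^(9/2)
V(D2) = -t^(-9/2) + t^(-7/2) - 2t^(-5/2) + 2t^(-3/2) - 2t^(-1/2) + t^(1/2) - t^(3/2)  [11 crossings, <D> = A^-9 - A^-5 + 2A^-1 - 2A^3 + 2A^7 - A^11 + A^15, w = -1]
V(D3) = -t^(1/2) - t^(3/2) - t^(5/2) + t^(9/2)  (w +3, c 11, <D> = -A^-9 + A^-1 + A^3 + A^7)
V(D4) = -t^(1/2) - t^(3/2) - t^(5/2) + t^(9/2)  (w +3, c 9, <D> = -A^-9 + A^-1 + A^3 + A^7)
V(D5) = -t^(-9/2) + t^(-7/2) - 2t^(-5/2) + 2t^(-3/2) - 2t^(-1/2) + t^(1/2) - t^(3/2)  [9 crossings, <D> = A^-9 - A^-5 + 2A^-1 - 2A^3 + 2A^7 - A^11 + A^15, w = -1]
observation: V(t) takes 2 values over 5 diagrams, fixing the grouping


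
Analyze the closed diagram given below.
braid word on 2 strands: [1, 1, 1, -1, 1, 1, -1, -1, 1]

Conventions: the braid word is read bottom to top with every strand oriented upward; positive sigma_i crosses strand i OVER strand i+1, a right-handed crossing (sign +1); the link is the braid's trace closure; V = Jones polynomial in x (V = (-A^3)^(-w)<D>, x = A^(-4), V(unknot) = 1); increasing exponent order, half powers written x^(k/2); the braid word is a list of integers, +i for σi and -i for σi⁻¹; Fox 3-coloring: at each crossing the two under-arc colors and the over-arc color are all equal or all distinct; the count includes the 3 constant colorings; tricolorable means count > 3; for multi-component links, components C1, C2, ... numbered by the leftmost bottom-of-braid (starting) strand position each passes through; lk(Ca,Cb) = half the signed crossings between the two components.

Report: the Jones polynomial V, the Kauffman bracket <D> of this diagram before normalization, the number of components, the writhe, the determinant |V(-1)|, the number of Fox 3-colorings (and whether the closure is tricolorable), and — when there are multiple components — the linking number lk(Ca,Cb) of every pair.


V(x) = x + x^3 - x^4
bracket: A^-7 - A^-3 - A^5, w = +3
1 component, writhe +3, over 9 crossings
det 3, colorings 9 of 3^9 — tricolorable
observation: one generator, power 3: the (2,3) torus pattern


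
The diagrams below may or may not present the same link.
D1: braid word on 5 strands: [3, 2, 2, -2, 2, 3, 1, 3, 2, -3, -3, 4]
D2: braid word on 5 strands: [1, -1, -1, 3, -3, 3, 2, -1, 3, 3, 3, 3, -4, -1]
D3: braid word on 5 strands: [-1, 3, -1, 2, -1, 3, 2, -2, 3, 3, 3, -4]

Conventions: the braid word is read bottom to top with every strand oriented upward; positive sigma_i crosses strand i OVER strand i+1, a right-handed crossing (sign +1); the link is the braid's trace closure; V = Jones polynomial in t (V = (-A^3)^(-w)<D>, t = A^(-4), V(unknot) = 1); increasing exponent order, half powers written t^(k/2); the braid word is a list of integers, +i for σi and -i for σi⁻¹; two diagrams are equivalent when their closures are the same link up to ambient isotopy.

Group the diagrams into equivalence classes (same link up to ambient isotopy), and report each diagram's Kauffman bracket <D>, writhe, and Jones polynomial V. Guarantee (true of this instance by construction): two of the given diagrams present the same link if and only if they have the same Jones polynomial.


grouping into links: {D1} | {D2, D3}
V(D1) = t - t^2 + 2t^3 - t^4 + t^5 - t^6  (w +6, c 12, <D> = -A^-6 + A^-2 - A^2 + 2A^6 - A^10 + A^14)
V(D2) = -t^-2 + t^-1 - 1 + 3t - 2t^2 + 3t^3 - 2t^4 + t^5 - t^6  (w +2, c 14, <D> = -A^-18 + A^-14 - 2A^-10 + 3A^-6 - 2A^-2 + 3A^2 - A^6 + A^10 - A^14)
D3 (bracket -A^-18 + A^-14 - 2A^-10 + 3A^-6 - 2A^-2 + 3A^2 - A^6 + A^10 - A^14; 12 crossings at w = +2): V = -t^-2 + t^-1 - 1 + 3t - 2t^2 + 3t^3 - 2t^4 + t^5 - t^6
why: 2 classes among 3 diagrams; unequal V(t) rules out equality


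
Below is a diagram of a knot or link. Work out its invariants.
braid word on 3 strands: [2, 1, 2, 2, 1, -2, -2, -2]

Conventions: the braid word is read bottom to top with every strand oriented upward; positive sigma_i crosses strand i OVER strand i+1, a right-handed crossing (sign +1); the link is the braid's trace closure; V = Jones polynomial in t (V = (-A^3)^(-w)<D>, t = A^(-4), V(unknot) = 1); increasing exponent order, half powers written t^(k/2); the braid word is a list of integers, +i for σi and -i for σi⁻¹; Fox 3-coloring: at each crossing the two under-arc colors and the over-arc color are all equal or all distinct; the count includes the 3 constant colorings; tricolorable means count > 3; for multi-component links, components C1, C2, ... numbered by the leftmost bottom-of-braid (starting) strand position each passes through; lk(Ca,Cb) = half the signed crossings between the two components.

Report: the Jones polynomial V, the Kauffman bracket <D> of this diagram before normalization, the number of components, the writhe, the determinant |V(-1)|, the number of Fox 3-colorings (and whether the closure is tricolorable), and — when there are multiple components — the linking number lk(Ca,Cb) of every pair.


V(t) = 2 + t^2 + t^4
bracket: A^-10 + A^-2 + 2A^6, w = +2
3 components, writhe +2, over 8 crossings
lk(C1,C2) = +1
linking number lk(C1,C3) = +1
lk(C2,C3): -1
det 4, colorings 3 of 3^8 — not tricolorable
observation: span 4 respects span(V) <= c + mu - 1 = 10 for this 3-component diagram


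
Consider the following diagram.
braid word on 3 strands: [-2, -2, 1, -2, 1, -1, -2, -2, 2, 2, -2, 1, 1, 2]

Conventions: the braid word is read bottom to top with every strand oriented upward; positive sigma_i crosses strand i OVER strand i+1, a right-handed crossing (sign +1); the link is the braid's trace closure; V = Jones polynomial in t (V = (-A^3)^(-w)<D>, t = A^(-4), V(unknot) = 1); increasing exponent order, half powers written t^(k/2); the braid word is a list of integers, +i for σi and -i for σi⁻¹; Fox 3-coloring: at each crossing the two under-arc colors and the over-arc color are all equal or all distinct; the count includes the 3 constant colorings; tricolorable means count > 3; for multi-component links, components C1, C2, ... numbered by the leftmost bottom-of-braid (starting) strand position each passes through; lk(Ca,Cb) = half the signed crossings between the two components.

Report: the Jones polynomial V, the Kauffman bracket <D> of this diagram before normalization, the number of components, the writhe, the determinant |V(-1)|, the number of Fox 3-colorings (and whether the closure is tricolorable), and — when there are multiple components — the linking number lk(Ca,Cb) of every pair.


V(t) = -t^-3 + 2t^-2 - 2t^-1 + 3 - 2t + 2t^2 - t^3
bracket: -A^-12 + 2A^-8 - 2A^-4 + 3 - 2A^4 + 2A^8 - A^12, w = 0
1 component, writhe 0, over 14 crossings
det 13, colorings 3 of 3^14 — not tricolorable
observation: the span of V is 6, forcing >= 6 crossings in any diagram
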